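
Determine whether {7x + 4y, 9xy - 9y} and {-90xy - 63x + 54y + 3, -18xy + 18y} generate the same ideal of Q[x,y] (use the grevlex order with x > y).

No, the ideals differ.

For a fixed monomial order, each ideal has a unique reduced Gröbner basis; comparing bases decides equality.
Buchberger on the first generating set:
f_1 = 7x + 4y, LT = x.
f_2 = 9xy - 9y, LT = xy.

S(f_1,f_2): lcm = xy. S = 4/7y^2 + y.
  leading term y^2: no divisor's leading term divides it; move 4/7y^2 to the remainder.
  leading term y: no divisor's leading term divides it; move y to the remainder.
  remainder 4/7y^2 + y ≠ 0; add g_3 = 4/7y^2 + y to the basis.

S(f_1,g_3): leading monomials are coprime, so the S-polynomial reduces to 0 (Buchberger's first criterion).
S(f_2,g_3): lcm = xy^2. S = -7/4xy - y^2.
  leading term xy: subtract (-1/4y)·f_1 from -7/4xy - y^2 → 0
  remainder 0.

Every S-polynomial of the final basis reduces to 0, so we have a Gröbner basis.
Inter-reduce: drop elements whose leading term is divisible by another's, tail-reduce, and make monic.
Reduced Gröbner basis: {y^2 + 7/4y, x + 4/7y}.

Buchberger on the second generating set:
h_1 = -90xy - 63x + 54y + 3, LT = xy.
h_2 = -18xy + 18y, LT = xy.

S(h_1,h_2): lcm = xy. S = 7/10x + 2/5y - 1/30.
  leading term x: no divisor's leading term divides it; move 7/10x to the remainder.
  leading term y: no divisor's leading term divides it; move 2/5y to the remainder.
  leading term 1: no divisor's leading term divides it; move -1/30 to the remainder.
  remainder 7/10x + 2/5y - 1/30 ≠ 0; add k_3 = 7/10x + 2/5y - 1/30 to the basis.

S(h_1,k_3): lcm = xy. S = -4/7y^2 + 7/10x - 58/105y - 1/30.
  leading term y^2: no divisor's leading term divides it; move -4/7y^2 to the remainder.
  leading term x: subtract (1)·k_3 from 7/10x - 58/105y - 1/30 → -20/21y
  leading term y: no divisor's leading term divides it; move -20/21y to the remainder.
  remainder -4/7y^2 - 20/21y ≠ 0; add k_4 = -4/7y^2 - 20/21y to the basis.

S(h_2,k_3): lcm = xy. S = -4/7y^2 - 20/21y.
  leading term y^2: subtract (1)·k_4 from -4/7y^2 - 20/21y → 0
  remainder 0.

S(h_1,k_4): lcm = xy^2. S = -29/30xy - 3/5y^2 - 1/30y.
  leading term xy: subtract (29/2700)·h_1 from -29/30xy - 3/5y^2 - 1/30y → -3/5y^2 + 203/300x - 46/75y - 29/900
  leading term y^2: subtract (21/20)·k_4 from -3/5y^2 + 203/300x - 46/75y - 29/900 → 203/300x + 29/75y - 29/900
  leading term x: subtract (29/30)·k_3 from 203/300x + 29/75y - 29/900 → 0
  remainder 0.

S(h_2,k_4): lcm = xy^2. S = -5/3xy - y^2.
  leading term xy: subtract (1/54)·h_1 from -5/3xy - y^2 → -y^2 + 7/6x - y - 1/18
  leading term y^2: subtract (7/4)·k_4 from -y^2 + 7/6x - y - 1/18 → 7/6x + 2/3y - 1/18
  leading term x: subtract (5/3)·k_3 from 7/6x + 2/3y - 1/18 → 0
  remainder 0.

S(k_3,k_4): leading monomials are coprime, so the S-polynomial reduces to 0 (Buchberger's first criterion).
Every S-polynomial of the final basis reduces to 0, so we have a Gröbner basis.
Inter-reduce: drop elements whose leading term is divisible by another's, tail-reduce, and make monic.
Reduced Gröbner basis: {y^2 + 5/3y, x + 4/7y - 1/21}.

The bases are distinct; the ideals are different.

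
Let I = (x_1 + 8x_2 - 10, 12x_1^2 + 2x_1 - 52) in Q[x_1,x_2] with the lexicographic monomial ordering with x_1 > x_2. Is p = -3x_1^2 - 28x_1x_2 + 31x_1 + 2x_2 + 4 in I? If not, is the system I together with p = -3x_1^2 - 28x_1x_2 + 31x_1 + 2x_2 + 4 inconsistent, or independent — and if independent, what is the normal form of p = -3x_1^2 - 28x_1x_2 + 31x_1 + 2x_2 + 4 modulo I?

-3x_1^2 - 28x_1x_2 + 31x_1 + 2x_2 + 4 is independent of I; its normal form modulo I is 104/3x_2 - 104/3.

First compute the reduced Gröbner basis of I by Buchberger's algorithm.
f_1 = x_1 + 8x_2 - 10, LT = x_1.
f_2 = 12x_1^2 + 2x_1 - 52, LT = x_1^2.

S(f_1,f_2): lcm = x_1^2. S = 8x_1x_2 - 61/6x_1 + 13/3.
  leading term x_1x_2: subtract (8x_2)·f_1 from 8x_1x_2 - 61/6x_1 + 13/3 → -61/6x_1 - 64x_2^2 + 80x_2 + 13/3
  leading term x_1: subtract (-61/6)·f_1 from -61/6x_1 - 64x_2^2 + 80x_2 + 13/3 → -64x_2^2 + 484/3x_2 - 292/3
  leading term x_2^2: no divisor's leading term divides it; move -64x_2^2 to the remainder.
  leading term x_2: no divisor's leading term divides it; move 484/3x_2 to the remainder.
  leading term 1: no divisor's leading term divides it; move -292/3 to the remainder.
  remainder -64x_2^2 + 484/3x_2 - 292/3 ≠ 0; add h_3 = -64x_2^2 + 484/3x_2 - 292/3 to the basis.

The other S-polynomials (S(f_1,h_3), S(f_2,h_3)) all reduce to 0 modulo the current basis, so we have a Gröbner basis.
Inter-reduce: drop elements whose leading term is divisible by another's, tail-reduce, and make monic.
Reduced Gröbner basis: {x_1 + 8x_2 - 10, x_2^2 - 121/48x_2 + 73/48}.
Label its elements g_1 = x_1 + 8x_2 - 10, g_2 = x_2^2 - 121/48x_2 + 73/48.

Reduce p = -3x_1^2 - 28x_1x_2 + 31x_1 + 2x_2 + 4 modulo G:
  leading term x_1^2: subtract (-3x_1)·g_1 from -3x_1^2 - 28x_1x_2 + 31x_1 + 2x_2 + 4 → -4x_1x_2 + x_1 + 2x_2 + 4
  leading term x_1x_2: subtract (-4x_2)·g_1 from -4x_1x_2 + x_1 + 2x_2 + 4 → x_1 + 32x_2^2 - 38x_2 + 4
  leading term x_1: subtract (1)·g_1 from x_1 + 32x_2^2 - 38x_2 + 4 → 32x_2^2 - 46x_2 + 14
  leading term x_2^2: subtract (32)·g_2 from 32x_2^2 - 46x_2 + 14 → 104/3x_2 - 104/3
  leading term x_2: no divisor's leading term divides it; move 104/3x_2 to the remainder.
  leading term 1: no divisor's leading term divides it; move -104/3 to the remainder.
  normal form = 104/3x_2 - 104/3.
The normal form is nonzero, so p ∉ I. Since p minus its normal form lies in I, I + (p) = I + (r) where r = 104/3x_2 - 104/3; decide whether this ideal is the whole ring.
Run Buchberger on G together with r (pairs among the g_i already reduce to 0 since G is a Gröbner basis):
g_1 = x_1 + 8x_2 - 10, LT = x_1.
g_2 = x_2^2 - 121/48x_2 + 73/48, LT = x_2^2.
r = 104/3x_2 - 104/3, LT = x_2.

The S-polynomials (S(g_1,g_2), S(g_1,r), S(g_2,r)) all reduce to 0 modulo the current basis, so we have a Gröbner basis.
Inter-reduce: drop elements whose leading term is divisible by another's, tail-reduce, and make monic.
Reduced Gröbner basis: {x_1 - 2, x_2 - 1}.
The reduced Gröbner basis of I + (p) is {x_1 - 2, x_2 - 1} ≠ {1}, a proper ideal, so the enlarged system stays consistent: p is independent of I, with normal form 104/3x_2 - 104/3.

Ideal membership is decidable via reduction modulo a Gröbner basis.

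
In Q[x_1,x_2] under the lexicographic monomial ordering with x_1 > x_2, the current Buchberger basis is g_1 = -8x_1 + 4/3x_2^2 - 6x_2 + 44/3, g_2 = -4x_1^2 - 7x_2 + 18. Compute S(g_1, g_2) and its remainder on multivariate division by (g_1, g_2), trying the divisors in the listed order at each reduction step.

lcm(LM(g_1), LM(g_2)) = x_1^2.
S = (lcm/LT(g_1))·g_1 − (lcm/LT(g_2))·g_2 = -1/6x_1x_2^2 + 3/4x_1x_2 - 11/6x_1 - 7/4x_2 + 9/2.
Reduce S modulo (g_1, g_2) in that order:
  leading term x_1x_2^2: subtract (1/48x_2^2)·g_1 from -1/6x_1x_2^2 + 3/4x_1x_2 - 11/6x_1 - 7/4x_2 + 9/2 → 3/4x_1x_2 - 11/6x_1 - 1/36x_2^4 + 1/8x_2^3 - 11/36x_2^2 - 7/4x_2 + 9/2
  leading term x_1x_2: subtract (-3/32x_2)·g_1 from 3/4x_1x_2 - 11/6x_1 - 1/36x_2^4 + 1/8x_2^3 - 11/36x_2^2 - 7/4x_2 + 9/2 → -11/6x_1 - 1/36x_2^4 + 1/4x_2^3 - 125/144x_2^2 - 3/8x_2 + 9/2
  leading term x_1: subtract (11/48)·g_1 from -11/6x_1 - 1/36x_2^4 + 1/4x_2^3 - 125/144x_2^2 - 3/8x_2 + 9/2 → -1/36x_2^4 + 1/4x_2^3 - 169/144x_2^2 + x_2 + 41/36
  leading term x_2^4: no divisor's leading term divides it; move -1/36x_2^4 to the remainder.
  leading term x_2^3: no divisor's leading term divides it; move 1/4x_2^3 to the remainder.
  leading term x_2^2: no divisor's leading term divides it; move -169/144x_2^2 to the remainder.
  leading term x_2: no divisor's leading term divides it; move x_2 to the remainder.
  leading term 1: no divisor's leading term divides it; move 41/36 to the remainder.
The remainder -1/36x_2^4 + 1/4x_2^3 - 169/144x_2^2 + x_2 + 41/36 is nonzero, so it would be added as the next basis element.

S(g_1, g_2) = -1/6x_1x_2^2 + 3/4x_1x_2 - 11/6x_1 - 7/4x_2 + 9/2; remainder on division = -1/36x_2^4 + 1/4x_2^3 - 169/144x_2^2 + x_2 + 41/36.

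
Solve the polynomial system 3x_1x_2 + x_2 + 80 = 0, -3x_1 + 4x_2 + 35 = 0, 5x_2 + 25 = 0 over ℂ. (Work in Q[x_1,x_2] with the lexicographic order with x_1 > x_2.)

{(5, -5)}

Compute a lex Gröbner basis by Buchberger's algorithm.
f_1 = 3x_1x_2 + x_2 + 80, LT = x_1x_2.
f_2 = -3x_1 + 4x_2 + 35, LT = x_1.
f_3 = 5x_2 + 25, LT = x_2.

The S-polynomials (S(f_1,f_2), S(f_1,f_3), S(f_2,f_3)) all reduce to 0 modulo the current basis, so we have a Gröbner basis.
Inter-reduce: drop elements whose leading term is divisible by another's, tail-reduce, and make monic.
Reduced Gröbner basis: {x_1 - 5, x_2 + 5}.

The lex basis is triangular: the last element involves only x_2. Solving x_2 + 5 = 0 gives x_2 ∈ {-5}; substituting each value into the earlier elements determines the remaining variables.
  x_2 = -5: the earlier basis element becomes x_1 - 5 = 0, giving x_1 = 5 — point (5, -5).
Each listed point satisfies every original equation (direct substitution).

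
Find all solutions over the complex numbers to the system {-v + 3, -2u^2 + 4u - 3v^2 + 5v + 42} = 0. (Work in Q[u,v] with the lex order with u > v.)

{(-3, 3), (5, 3)}

Compute a lex Gröbner basis by Buchberger's algorithm.
f_1 = -v + 3, LT = v.
f_2 = -2u^2 + 4u - 3v^2 + 5v + 42, LT = u^2.

S(f_1,f_2): leading monomials are coprime, so the S-polynomial reduces to 0 (Buchberger's first criterion).
Every S-polynomial of the final basis reduces to 0, so we have a Gröbner basis.
Inter-reduce: drop elements whose leading term is divisible by another's, tail-reduce, and make monic.
Reduced Gröbner basis: {u^2 - 2u - 15, v - 3}.

Since the basis is lex-ordered, v - 3 is univariate in v. Its roots are {3}. Back-substituting each root into the other basis elements fixes the other coordinates.
  v = 3: the earlier basis element becomes u^2 - 2u - 15 = 0, giving u = -3, 5 — points (-3, 3), (5, 3).
Each listed point satisfies every original equation (direct substitution).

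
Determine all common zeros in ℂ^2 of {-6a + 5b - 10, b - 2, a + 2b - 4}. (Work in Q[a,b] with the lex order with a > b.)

{(0, 2)}

Compute a lex Gröbner basis by Buchberger's algorithm.
f_1 = -6a + 5b - 10, LT = a.
f_2 = b - 2, LT = b.
f_3 = a + 2b - 4, LT = a.

The S-polynomials (S(f_1,f_2), S(f_1,f_3), S(f_2,f_3)) all reduce to 0 modulo the current basis, so we have a Gröbner basis.
Inter-reduce: drop elements whose leading term is divisible by another's, tail-reduce, and make monic.
Reduced Gröbner basis: {a, b - 2}.

Since the basis is lex-ordered, b - 2 is univariate in b. Its roots are {2}. Back-substituting each root into the other basis elements fixes the other coordinates.
  b = 2: the earlier basis element becomes a = 0, giving a = 0 — point (0, 2).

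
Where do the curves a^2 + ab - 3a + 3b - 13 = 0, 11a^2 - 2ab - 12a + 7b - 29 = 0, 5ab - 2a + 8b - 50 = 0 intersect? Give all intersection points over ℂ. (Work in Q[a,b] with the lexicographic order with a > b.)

{(2, 3)}

Compute a lex Gröbner basis by Buchberger's algorithm.
f_1 = a^2 + ab - 3a + 3b - 13, LT = a^2.
f_2 = 11a^2 - 2ab - 12a + 7b - 29, LT = a^2.
f_3 = 5ab - 2a + 8b - 50, LT = ab.

S(f_1,f_2): lcm = a^2. S = 13/11ab - 21/11a + 26/11b - 114/11.
  leading term ab: subtract (13/55)·f_3 from 13/11ab - 21/11a + 26/11b - 114/11 → -79/55a + 26/55b + 16/11
  leading term a: no divisor's leading term divides it; move -79/55a to the remainder.
  leading term b: no divisor's leading term divides it; move 26/55b to the remainder.
  leading term 1: no divisor's leading term divides it; move 16/11 to the remainder.
  remainder -79/55a + 26/55b + 16/11 ≠ 0; add h_4 = -79/55a + 26/55b + 16/11 to the basis.

S(f_1,f_3): lcm = a^2b. S = 2/5a^2 + ab^2 - 23/5ab + 10a + 3b^2 - 13b.
  leading term a^2: subtract (2/5)·f_1 from 2/5a^2 + ab^2 - 23/5ab + 10a + 3b^2 - 13b → ab^2 - 5ab + 56/5a + 3b^2 - 71/5b + 26/5
  leading term ab^2: subtract (1/5b)·f_3 from ab^2 - 5ab + 56/5a + 3b^2 - 71/5b + 26/5 → -23/5ab + 56/5a + 7/5b^2 - 21/5b + 26/5
  leading term ab: subtract (-23/25)·f_3 from -23/5ab + 56/5a + 7/5b^2 - 21/5b + 26/5 → 234/25a + 7/5b^2 + 79/25b - 204/5
  leading term a: subtract (-2574/395)·h_4 from 234/25a + 7/5b^2 + 79/25b - 204/5 → 7/5b^2 + 493/79b - 12372/395
  leading term b^2: no divisor's leading term divides it; move 7/5b^2 to the remainder.
  leading term b: no divisor's leading term divides it; move 493/79b to the remainder.
  leading term 1: no divisor's leading term divides it; move -12372/395 to the remainder.
  remainder 7/5b^2 + 493/79b - 12372/395 ≠ 0; add h_5 = 7/5b^2 + 493/79b - 12372/395 to the basis.

S(f_2,f_3): lcm = a^2b. S = 2/5a^2 - 2/11ab^2 - 148/55ab + 10a + 7/11b^2 - 29/11b.
  leading term a^2: subtract (2/5)·f_1 from 2/5a^2 - 2/11ab^2 - 148/55ab + 10a + 7/11b^2 - 29/11b → -2/11ab^2 - 34/11ab + 56/5a + 7/11b^2 - 211/55b + 26/5
  leading term ab^2: subtract (-2/55b)·f_3 from -2/11ab^2 - 34/11ab + 56/5a + 7/11b^2 - 211/55b + 26/5 → -174/55ab + 56/5a + 51/55b^2 - 311/55b + 26/5
  leading term ab: subtract (-174/275)·f_3 from -174/55ab + 56/5a + 51/55b^2 - 311/55b + 26/5 → 2732/275a + 51/55b^2 - 163/275b - 1454/55
  leading term a: subtract (-2732/395)·h_4 from 2732/275a + 51/55b^2 - 163/275b - 1454/55 → 51/55b^2 + 11631/4345b - 71154/4345
  leading term b^2: subtract (51/77)·h_5 from 51/55b^2 + 11631/4345b - 71154/4345 → -44298/30415b + 132894/30415
  leading term b: no divisor's leading term divides it; move -44298/30415b to the remainder.
  leading term 1: no divisor's leading term divides it; move 132894/30415 to the remainder.
  remainder -44298/30415b + 132894/30415 ≠ 0; add h_6 = -44298/30415b + 132894/30415 to the basis.

The other S-polynomials (S(f_1,h_4), S(f_2,h_4), S(f_3,h_4), S(f_1,h_5), S(f_2,h_5), S(f_3,h_5), S(h_4,h_5), S(f_1,h_6), S(f_2,h_6), S(f_3,h_6), S(h_4,h_6), S(h_5,h_6)) all reduce to 0 modulo the current basis, so we have a Gröbner basis.
Inter-reduce: drop elements whose leading term is divisible by another's, tail-reduce, and make monic.
Reduced Gröbner basis: {a - 2, b - 3}.

Elimination: the polynomial b - 3 lies in the elimination ideal for b, so b ∈ {3}. For each such b, the remaining basis elements (now univariate) give the rest of the solution.
  b = 3: the earlier basis element becomes a - 2 = 0, giving a = 2 — point (2, 3).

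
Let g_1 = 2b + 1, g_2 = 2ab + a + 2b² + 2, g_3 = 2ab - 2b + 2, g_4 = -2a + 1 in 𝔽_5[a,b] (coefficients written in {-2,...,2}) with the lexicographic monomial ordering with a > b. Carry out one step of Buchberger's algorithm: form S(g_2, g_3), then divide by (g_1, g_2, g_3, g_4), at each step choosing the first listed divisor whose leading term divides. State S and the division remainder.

S(g_2, g_3) = -2a + b² + b; remainder on division = 0.

lcm(LM(g_2), LM(g_3)) = ab.
S = (lcm/LT(g_2))·g_2 − (lcm/LT(g_3))·g_3 = -2a + b² + b.
Reduce S modulo (g_1, g_2, g_3, g_4) in that order:
  leading term a: subtract (1)·g_4 from -2a + b² + b → b² + b - 1
  leading term b²: subtract (-2b)·g_1 from b² + b - 1 → -2b - 1
  leading term b: subtract (-1)·g_1 from -2b - 1 → 0
The remainder is 0, so this S-polynomial contributes no new basis element.
This is the inner loop of Buchberger's algorithm — each nonzero remainder becomes a new basis element.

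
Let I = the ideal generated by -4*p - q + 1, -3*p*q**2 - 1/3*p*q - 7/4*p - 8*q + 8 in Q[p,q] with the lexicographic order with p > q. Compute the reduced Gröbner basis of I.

G = {p + 1/4*q - 1/4, q**3 - 8/9*q**2 - 367/36*q + 121/12}

f_1 = -4*p - q + 1, LT = p.
f_2 = -3*p*q**2 - 1/3*p*q - 7/4*p - 8*q + 8, LT = p*q**2.

S(f_1,f_2): lcm = p*q**2. S = -1/9*p*q - 7/12*p + 1/4*q**3 - 1/4*q**2 - 8/3*q + 8/3.
  leading term p*q: subtract (1/36*q)·f_1 from -1/9*p*q - 7/12*p + 1/4*q**3 - 1/4*q**2 - 8/3*q + 8/3 → -7/12*p + 1/4*q**3 - 2/9*q**2 - 97/36*q + 8/3
  leading term p: subtract (7/48)·f_1 from -7/12*p + 1/4*q**3 - 2/9*q**2 - 97/36*q + 8/3 → 1/4*q**3 - 2/9*q**2 - 367/144*q + 121/48
  leading term q**3: no divisor's leading term divides it; move 1/4*q**3 to the remainder.
  leading term q**2: no divisor's leading term divides it; move -2/9*q**2 to the remainder.
  leading term q: no divisor's leading term divides it; move -367/144*q to the remainder.
  leading term 1: no divisor's leading term divides it; move 121/48 to the remainder.
  remainder 1/4*q**3 - 2/9*q**2 - 367/144*q + 121/48 ≠ 0; add g_3 = 1/4*q**3 - 2/9*q**2 - 367/144*q + 121/48 to the basis.

S(f_1,g_3): leading monomials are coprime, so the S-polynomial reduces to 0 (Buchberger's first criterion).
S(f_2,g_3): lcm = p*q**3. S = p*q**2 + 97/9*p*q - 121/12*p + 8/3*q**2 - 8/3*q.
  leading term p*q**2: subtract (-1/4*q**2)·f_1 from p*q**2 + 97/9*p*q - 121/12*p + 8/3*q**2 - 8/3*q → 97/9*p*q - 121/12*p - 1/4*q**3 + 35/12*q**2 - 8/3*q
  leading term p*q: subtract (-97/36*q)·f_1 from 97/9*p*q - 121/12*p - 1/4*q**3 + 35/12*q**2 - 8/3*q → -121/12*p - 1/4*q**3 + 2/9*q**2 + 1/36*q
  leading term p: subtract (121/48)·f_1 from -121/12*p - 1/4*q**3 + 2/9*q**2 + 1/36*q → -1/4*q**3 + 2/9*q**2 + 367/144*q - 121/48
  leading term q**3: subtract (-1)·g_3 from -1/4*q**3 + 2/9*q**2 + 367/144*q - 121/48 → 0
  remainder 0.

Every S-polynomial of the final basis reduces to 0, so we have a Gröbner basis.
Inter-reduce: drop elements whose leading term is divisible by another's, tail-reduce, and make monic.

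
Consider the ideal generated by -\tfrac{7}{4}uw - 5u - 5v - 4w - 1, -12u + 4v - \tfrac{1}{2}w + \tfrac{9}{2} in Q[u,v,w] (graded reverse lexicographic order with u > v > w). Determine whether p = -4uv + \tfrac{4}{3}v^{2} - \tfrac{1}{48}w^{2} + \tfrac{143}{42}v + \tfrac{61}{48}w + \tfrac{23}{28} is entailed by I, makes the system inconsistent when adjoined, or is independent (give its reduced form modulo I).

First compute the reduced Gröbner basis of I by Buchberger's algorithm.
f_1 = -\tfrac{7}{4}uw - 5u - 5v - 4w - 1, LT = uw.
f_2 = -12u + 4v - \tfrac{1}{2}w + \tfrac{9}{2}, LT = u.

S(f_1,f_2): lcm = uw. S = \tfrac{1}{3}vw - \tfrac{1}{24}w^{2} + \tfrac{20}{7}u + \tfrac{20}{7}v + \tfrac{149}{56}w + \tfrac{4}{7}.
  leading term vw: no divisor's leading term divides it; move \tfrac{1}{3}vw to the remainder.
  leading term w^{2}: no divisor's leading term divides it; move -\tfrac{1}{24}w^{2} to the remainder.
  leading term u: subtract (-\tfrac{5}{21})·f_2 from \tfrac{20}{7}u + \tfrac{20}{7}v + \tfrac{149}{56}w + \tfrac{4}{7} → \tfrac{80}{21}v + \tfrac{61}{24}w + \tfrac{23}{14}
  leading term v: no divisor's leading term divides it; move \tfrac{80}{21}v to the remainder.
  leading term w: no divisor's leading term divides it; move \tfrac{61}{24}w to the remainder.
  leading term 1: no divisor's leading term divides it; move \tfrac{23}{14} to the remainder.
  remainder \tfrac{1}{3}vw - \tfrac{1}{24}w^{2} + \tfrac{80}{21}v + \tfrac{61}{24}w + \tfrac{23}{14} ≠ 0; add h_3 = \tfrac{1}{3}vw - \tfrac{1}{24}w^{2} + \tfrac{80}{21}v + \tfrac{61}{24}w + \tfrac{23}{14} to the basis.

The other S-polynomials (S(f_1,h_3), S(f_2,h_3)) all reduce to 0 modulo the current basis, so we have a Gröbner basis.
Inter-reduce: drop elements whose leading term is divisible by another's, tail-reduce, and make monic.
Reduced Gröbner basis: {vw - \tfrac{1}{8}w^{2} + \tfrac{80}{7}v + \tfrac{61}{8}w + \tfrac{69}{14}, u - \tfrac{1}{3}v + \tfrac{1}{24}w - \tfrac{3}{8}}.
Label its elements g_1 = vw - \tfrac{1}{8}w^{2} + \tfrac{80}{7}v + \tfrac{61}{8}w + \tfrac{69}{14}, g_2 = u - \tfrac{1}{3}v + \tfrac{1}{24}w - \tfrac{3}{8}.

Reduce p = -4uv + \tfrac{4}{3}v^{2} - \tfrac{1}{48}w^{2} + \tfrac{143}{42}v + \tfrac{61}{48}w + \tfrac{23}{28} modulo G:
  leading term uv: subtract (-4v)·g_2 from -4uv + \tfrac{4}{3}v^{2} - \tfrac{1}{48}w^{2} + \tfrac{143}{42}v + \tfrac{61}{48}w + \tfrac{23}{28} → \tfrac{1}{6}vw - \tfrac{1}{48}w^{2} + \tfrac{40}{21}v + \tfrac{61}{48}w + \tfrac{23}{28}
  leading term vw: subtract (\tfrac{1}{6})·g_1 from \tfrac{1}{6}vw - \tfrac{1}{48}w^{2} + \tfrac{40}{21}v + \tfrac{61}{48}w + \tfrac{23}{28} → 0
  normal form = 0.
Since the normal form is 0, p ∈ I.

-4uv + \tfrac{4}{3}v^{2} - \tfrac{1}{48}w^{2} + \tfrac{143}{42}v + \tfrac{61}{48}w + \tfrac{23}{28} lies in I (it reduces to 0).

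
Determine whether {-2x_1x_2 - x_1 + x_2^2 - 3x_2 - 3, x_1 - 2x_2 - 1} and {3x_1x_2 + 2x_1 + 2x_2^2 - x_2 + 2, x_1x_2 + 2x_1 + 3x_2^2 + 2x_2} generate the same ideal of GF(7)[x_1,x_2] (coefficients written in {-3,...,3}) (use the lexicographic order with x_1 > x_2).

No, the ideals differ.

Since reduced Gröbner bases are canonical representatives of ideals under a given ordering, it suffices to compute and compare them.
Buchberger on the first generating set:
f_1 = -2x_1x_2 - x_1 + x_2^2 - 3x_2 - 3, LT = x_1x_2.
f_2 = x_1 - 2x_2 - 1, LT = x_1.

S(f_1,f_2): lcm = x_1x_2. S = -3x_1 - 2x_2^2 - x_2 - 2.
  reduce S modulo (f_1, f_2):
  remainder -2x_2^2 + 2 ≠ 0; add g_3 = -2x_2^2 + 2 to the basis.

The other S-polynomials (S(f_1,g_3), S(f_2,g_3)) all reduce to 0 modulo the current basis, so we have a Gröbner basis.
Inter-reduce: drop elements whose leading term is divisible by another's, tail-reduce, and make monic.
Reduced Gröbner basis: {x_1 - 2x_2 - 1, x_2^2 - 1}.

Buchberger on the second generating set:
h_1 = 3x_1x_2 + 2x_1 + 2x_2^2 - x_2 + 2, LT = x_1x_2.
h_2 = x_1x_2 + 2x_1 + 3x_2^2 + 2x_2, LT = x_1x_2.

S(h_1,h_2): lcm = x_1x_2. S = x_1 + 3.
  reduce S modulo (h_1, h_2):
  remainder x_1 + 3 ≠ 0; add k_3 = x_1 + 3 to the basis.

S(h_1,k_3): lcm = x_1x_2. S = 3x_1 + 3x_2^2 - x_2 + 3.
  reduce S modulo (h_1, h_2, k_3):
  remainder 3x_2^2 - x_2 + 1 ≠ 0; add k_4 = 3x_2^2 - x_2 + 1 to the basis.

The other S-polynomials (S(h_2,k_3), S(h_1,k_4), S(h_2,k_4), S(k_3,k_4)) all reduce to 0 modulo the current basis, so we have a Gröbner basis.
Inter-reduce: drop elements whose leading term is divisible by another's, tail-reduce, and make monic.
Reduced Gröbner basis: {x_1 + 3, x_2^2 + 2x_2 - 2}.

These differ, so the ideals are not equal.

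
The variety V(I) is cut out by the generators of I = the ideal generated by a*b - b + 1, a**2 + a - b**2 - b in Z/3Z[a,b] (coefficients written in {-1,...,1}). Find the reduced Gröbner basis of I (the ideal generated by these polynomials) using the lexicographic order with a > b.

G = {a + b**3 + b**2 + b - 1, b**4 + b**3 + b**2 - 1}

f_1 = a*b - b + 1, LT = a*b.
f_2 = a**2 + a - b**2 - b, LT = a**2.

S(f_1,f_2): lcm = a**2*b. S = a*b + a + b**3 + b**2.
  leading term a*b: subtract (1)·f_1 from a*b + a + b**3 + b**2 → a + b**3 + b**2 + b - 1
  leading term a: no divisor's leading term divides it; move a to the remainder.
  leading term b**3: no divisor's leading term divides it; move b**3 to the remainder.
  leading term b**2: no divisor's leading term divides it; move b**2 to the remainder.
  leading term b: no divisor's leading term divides it; move b to the remainder.
  leading term 1: no divisor's leading term divides it; move -1 to the remainder.
  remainder a + b**3 + b**2 + b - 1 ≠ 0; add g_3 = a + b**3 + b**2 + b - 1 to the basis.

S(f_1,g_3): lcm = a*b. S = -b**4 - b**3 - b**2 + 1.
  leading term b**4: no divisor's leading term divides it; move -b**4 to the remainder.
  leading term b**3: no divisor's leading term divides it; move -b**3 to the remainder.
  leading term b**2: no divisor's leading term divides it; move -b**2 to the remainder.
  leading term 1: no divisor's leading term divides it; move 1 to the remainder.
  remainder -b**4 - b**3 - b**2 + 1 ≠ 0; add g_4 = -b**4 - b**3 - b**2 + 1 to the basis.

The other S-polynomials (S(f_2,g_3), S(f_1,g_4), S(f_2,g_4), S(g_3,g_4)) all reduce to 0 modulo the current basis, so we have a Gröbner basis.
Inter-reduce: drop elements whose leading term is divisible by another's, tail-reduce, and make monic.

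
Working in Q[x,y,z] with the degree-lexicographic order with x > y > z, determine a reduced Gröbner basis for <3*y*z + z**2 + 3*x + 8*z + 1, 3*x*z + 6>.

f_1 = 3*y*z + z**2 + 3*x + 8*z + 1, LT = y*z.
f_2 = 3*x*z + 6, LT = x*z.

S(f_1,f_2): lcm = x*y*z. S = 1/3*x*z**2 + x**2 + 8/3*x*z + 1/3*x - 2*y.
  reduce S modulo (f_1, f_2):
  remainder x**2 + 1/3*x - 2*y - 2/3*z - 16/3 ≠ 0; add g_3 = x**2 + 1/3*x - 2*y - 2/3*z - 16/3 to the basis.

The other S-polynomials (S(f_1,g_3), S(f_2,g_3)) all reduce to 0 modulo the current basis, so we have a Gröbner basis.

G = {x**2 + 1/3*x - 2*y - 2/3*z - 16/3, x*z + 2, y*z + 1/3*z**2 + x + 8/3*z + 1/3}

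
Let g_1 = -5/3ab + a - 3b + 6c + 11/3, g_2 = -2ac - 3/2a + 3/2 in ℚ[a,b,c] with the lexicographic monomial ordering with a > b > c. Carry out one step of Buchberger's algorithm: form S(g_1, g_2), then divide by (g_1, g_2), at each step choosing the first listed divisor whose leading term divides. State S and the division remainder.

lcm(LM(g_1), LM(g_2)) = abc.
S = (lcm/LT(g_1))·g_1 − (lcm/LT(g_2))·g_2 = -¾ab - ⅗ac + 9/5bc + ¾b - 18/5c² - 11/5c.
Reduce S modulo (g_1, g_2) in that order:
  leading term ab: subtract (9/20)·g_1 from -¾ab - ⅗ac + 9/5bc + ¾b - 18/5c² - 11/5c → -⅗ac - 9/20a + 9/5bc + 21/10b - 18/5c² - 49/10c - 33/20
  leading term ac: subtract (3/10)·g_2 from -⅗ac - 9/20a + 9/5bc + 21/10b - 18/5c² - 49/10c - 33/20 → 9/5bc + 21/10b - 18/5c² - 49/10c - 21/10
  leading term bc: no divisor's leading term divides it; move 9/5bc to the remainder.
  leading term b: no divisor's leading term divides it; move 21/10b to the remainder.
  leading term c²: no divisor's leading term divides it; move -18/5c² to the remainder.
  leading term c: no divisor's leading term divides it; move -49/10c to the remainder.
  leading term 1: no divisor's leading term divides it; move -21/10 to the remainder.
The remainder 9/5bc + 21/10b - 18/5c² - 49/10c - 21/10 is nonzero, so it would be added as the next basis element.

S(g_1, g_2) = -¾ab - ⅗ac + 9/5bc + ¾b - 18/5c² - 11/5c; remainder on division = 9/5bc + 21/10b - 18/5c² - 49/10c - 21/10.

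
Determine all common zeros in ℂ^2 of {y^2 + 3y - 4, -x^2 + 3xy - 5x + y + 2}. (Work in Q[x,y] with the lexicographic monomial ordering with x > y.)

{(-17/2 - sqrt(281)/2, -4), (-17/2 + sqrt(281)/2, -4), (-3, 1), (1, 1)}

Compute a lex Gröbner basis by Buchberger's algorithm.
f_1 = y^2 + 3y - 4, LT = y^2.
f_2 = -x^2 + 3xy - 5x + y + 2, LT = x^2.

S(f_1,f_2): leading monomials are coprime, so the S-polynomial reduces to 0 (Buchberger's first criterion).
Every S-polynomial of the final basis reduces to 0, so we have a Gröbner basis.
Inter-reduce: drop elements whose leading term is divisible by another's, tail-reduce, and make monic.
Reduced Gröbner basis: {x^2 - 3xy + 5x - y - 2, y^2 + 3y - 4}.

The lex basis is triangular: the last element involves only y. Solving y^2 + 3y - 4 = 0 gives y ∈ {-4, 1}; substituting each value into the earlier elements determines the remaining variables.
  y = -4: the earlier basis element becomes x^2 + 17x + 2 = 0, giving x = -17/2 - sqrt(281)/2, -17/2 + sqrt(281)/2 — points (-17/2 - sqrt(281)/2, -4), (-17/2 + sqrt(281)/2, -4).
  y = 1: the earlier basis element becomes x^2 + 2x - 3 = 0, giving x = -3, 1 — points (-3, 1), (1, 1).
Check: every point annihilates each of the original generators.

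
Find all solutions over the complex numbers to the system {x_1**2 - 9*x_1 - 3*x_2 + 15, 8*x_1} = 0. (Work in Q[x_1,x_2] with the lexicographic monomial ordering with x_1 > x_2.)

Compute a lex Gröbner basis by Buchberger's algorithm.
f_1 = x_1**2 - 9*x_1 - 3*x_2 + 15, LT = x_1**2.
f_2 = 8*x_1, LT = x_1.

S(f_1,f_2): lcm = x_1**2. S = -9*x_1 - 3*x_2 + 15.
  leading term x_1: subtract (-9/8)·f_2 from -9*x_1 - 3*x_2 + 15 → -3*x_2 + 15
  leading term x_2: no divisor's leading term divides it; move -3*x_2 to the remainder.
  leading term 1: no divisor's leading term divides it; move 15 to the remainder.
  remainder -3*x_2 + 15 ≠ 0; add h_3 = -3*x_2 + 15 to the basis.

The other S-polynomials (S(f_1,h_3), S(f_2,h_3)) all reduce to 0 modulo the current basis, so we have a Gröbner basis.
Inter-reduce: drop elements whose leading term is divisible by another's, tail-reduce, and make monic.
Reduced Gröbner basis: {x_1, x_2 - 5}.

Elimination: the polynomial x_2 - 5 lies in the elimination ideal for x_2, so x_2 ∈ {5}. For each such x_2, the remaining basis elements (now univariate) give the rest of the solution.
  x_2 = 5: the earlier basis element becomes x_1 = 0, giving x_1 = 0 — point (0, 5).

{(0, 5)}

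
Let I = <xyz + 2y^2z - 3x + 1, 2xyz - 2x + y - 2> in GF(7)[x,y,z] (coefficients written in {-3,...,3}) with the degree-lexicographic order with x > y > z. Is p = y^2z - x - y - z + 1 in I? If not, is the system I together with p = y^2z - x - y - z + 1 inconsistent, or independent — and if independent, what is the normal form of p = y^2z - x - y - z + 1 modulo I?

First compute the reduced Gröbner basis of I by Buchberger's algorithm.
f_1 = xyz + 2y^2z - 3x + 1, LT = xyz.
f_2 = 2xyz - 2x + y - 2, LT = xyz.

S(f_1,f_2): lcm = xyz. S = 2y^2z - 2x + 3y + 2.
  leading term y^2z: no divisor's leading term divides it; move 2y^2z to the remainder.
  leading term x: no divisor's leading term divides it; move -2x to the remainder.
  leading term y: no divisor's leading term divides it; move 3y to the remainder.
  leading term 1: no divisor's leading term divides it; move 2 to the remainder.
  remainder 2y^2z - 2x + 3y + 2 ≠ 0; add h_3 = 2y^2z - 2x + 3y + 2 to the basis.

S(f_1,h_3): lcm = xy^2z. S = 2y^3z + x^2 - xy - x + y.
  leading term y^3z: subtract (y)·h_3 from 2y^3z + x^2 - xy - x + y → x^2 + xy - 3y^2 - x - y
  leading term x^2: no divisor's leading term divides it; move x^2 to the remainder.
  leading term xy: no divisor's leading term divides it; move xy to the remainder.
  leading term y^2: no divisor's leading term divides it; move -3y^2 to the remainder.
  leading term x: no divisor's leading term divides it; move -x to the remainder.
  leading term y: no divisor's leading term divides it; move -y to the remainder.
  remainder x^2 + xy - 3y^2 - x - y ≠ 0; add h_4 = x^2 + xy - 3y^2 - x - y to the basis.

The other S-polynomials (S(f_2,h_3), S(f_1,h_4), S(f_2,h_4), S(h_3,h_4)) all reduce to 0 modulo the current basis, so we have a Gröbner basis.
Inter-reduce: drop elements whose leading term is divisible by another's, tail-reduce, and make monic.
Reduced Gröbner basis: {xyz - x - 3y - 1, y^2z - x - 2y + 1, x^2 + xy - 3y^2 - x - y}.
Label its elements g_1 = xyz - x - 3y - 1, g_2 = y^2z - x - 2y + 1, g_3 = x^2 + xy - 3y^2 - x - y.

Reduce p = y^2z - x - y - z + 1 modulo G:
  leading term y^2z: subtract (1)·g_2 from y^2z - x - y - z + 1 → y - z
  leading term y: no divisor's leading term divides it; move y to the remainder.
  leading term z: no divisor's leading term divides it; move -z to the remainder.
  normal form = y - z.
The normal form is nonzero, so p ∉ I. Since p minus its normal form lies in I, I + (p) = I + (r) where r = y - z; decide whether this ideal is the whole ring.
Run Buchberger on G together with r (pairs among the g_i already reduce to 0 since G is a Gröbner basis):
g_1 = xyz - x - 3y - 1, LT = xyz.
g_2 = y^2z - x - 2y + 1, LT = y^2z.
g_3 = x^2 + xy - 3y^2 - x - y, LT = x^2.
r = y - z, LT = y.

S(g_1,r): lcm = xyz. S = xz^2 - x - 3y - 1.
  leading term xz^2: no divisor's leading term divides it; move xz^2 to the remainder.
  leading term x: no divisor's leading term divides it; move -x to the remainder.
  leading term y: subtract (-3)·r from -3y - 1 → -3z - 1
  leading term z: no divisor's leading term divides it; move -3z to the remainder.
  leading term 1: no divisor's leading term divides it; move -1 to the remainder.
  remainder xz^2 - x - 3z - 1 ≠ 0; add m_5 = xz^2 - x - 3z - 1 to the basis.

S(g_2,r): lcm = y^2z. S = yz^2 - x - 2y + 1.
  leading term yz^2: subtract (z^2)·r from yz^2 - x - 2y + 1 → z^3 - x - 2y + 1
  leading term z^3: no divisor's leading term divides it; move z^3 to the remainder.
  leading term x: no divisor's leading term divides it; move -x to the remainder.
  leading term y: subtract (-2)·r from -2y + 1 → -2z + 1
  leading term z: no divisor's leading term divides it; move -2z to the remainder.
  leading term 1: no divisor's leading term divides it; move 1 to the remainder.
  remainder z^3 - x - 2z + 1 ≠ 0; add m_6 = z^3 - x - 2z + 1 to the basis.

The other S-polynomials (S(g_1,g_2), S(g_1,g_3), S(g_2,g_3), S(g_3,r), S(g_1,m_5), S(g_2,m_5), S(g_3,m_5), S(r,m_5), S(g_1,m_6), S(g_2,m_6), S(g_3,m_6), S(r,m_6), S(m_5,m_6)) all reduce to 0 modulo the current basis, so we have a Gröbner basis.
Inter-reduce: drop elements whose leading term is divisible by another's, tail-reduce, and make monic.
Reduced Gröbner basis: {xz^2 - x - 3z - 1, z^3 - x - 2z + 1, x^2 + xz - 3z^2 - x - z, y - z}.
The reduced Gröbner basis of I + (p) is {xz^2 - x - 3z - 1, z^3 - x - 2z + 1, x^2 + xz - 3z^2 - x - z, y - z} ≠ {1}, a proper ideal, so the enlarged system stays consistent: p is independent of I, with normal form y - z.

y^2z - x - y - z + 1 is independent of I; its normal form modulo I is y - z.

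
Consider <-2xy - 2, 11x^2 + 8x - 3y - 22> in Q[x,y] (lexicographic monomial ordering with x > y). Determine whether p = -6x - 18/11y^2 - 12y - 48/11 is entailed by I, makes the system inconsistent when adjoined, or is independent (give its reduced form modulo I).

First compute the reduced Gröbner basis of I by Buchberger's algorithm.
f_1 = -2xy - 2, LT = xy.
f_2 = 11x^2 + 8x - 3y - 22, LT = x^2.

S(f_1,f_2): lcm = x^2y. S = -8/11xy + x + 3/11y^2 + 2y.
  reduce S modulo (f_1, f_2):
  remainder x + 3/11y^2 + 2y + 8/11 ≠ 0; add h_3 = x + 3/11y^2 + 2y + 8/11 to the basis.

S(f_1,h_3): lcm = xy. S = -3/11y^3 - 2y^2 - 8/11y + 1.
  reduce S modulo (f_1, f_2, h_3):
  remainder -3/11y^3 - 2y^2 - 8/11y + 1 ≠ 0; add h_4 = -3/11y^3 - 2y^2 - 8/11y + 1 to the basis.

The other S-polynomials (S(f_2,h_3), S(f_1,h_4), S(f_2,h_4), S(h_3,h_4)) all reduce to 0 modulo the current basis, so we have a Gröbner basis.
Inter-reduce: drop elements whose leading term is divisible by another's, tail-reduce, and make monic.
Reduced Gröbner basis: {x + 3/11y^2 + 2y + 8/11, y^3 + 22/3y^2 + 8/3y - 11/3}.
Label its elements g_1 = x + 3/11y^2 + 2y + 8/11, g_2 = y^3 + 22/3y^2 + 8/3y - 11/3.

Reduce p = -6x - 18/11y^2 - 12y - 48/11 modulo G:
  leading term x: subtract (-6)·g_1 from -6x - 18/11y^2 - 12y - 48/11 → 0
  normal form = 0.
Since the normal form is 0, p ∈ I.

Ideal membership is decidable via reduction modulo a Gröbner basis.

-6x - 18/11y^2 - 12y - 48/11 lies in I (it reduces to 0).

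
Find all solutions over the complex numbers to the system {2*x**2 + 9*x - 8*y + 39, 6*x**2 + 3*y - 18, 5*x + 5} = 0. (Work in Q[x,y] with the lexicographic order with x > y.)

Compute a lex Gröbner basis by Buchberger's algorithm.
f_1 = 2*x**2 + 9*x - 8*y + 39, LT = x**2.
f_2 = 6*x**2 + 3*y - 18, LT = x**2.
f_3 = 5*x + 5, LT = x.

S(f_1,f_2): lcm = x**2. S = 9/2*x - 9/2*y + 45/2.
  leading term x: subtract (9/10)·f_3 from 9/2*x - 9/2*y + 45/2 → -9/2*y + 18
  leading term y: no divisor's leading term divides it; move -9/2*y to the remainder.
  leading term 1: no divisor's leading term divides it; move 18 to the remainder.
  remainder -9/2*y + 18 ≠ 0; add h_4 = -9/2*y + 18 to the basis.

The other S-polynomials (S(f_1,f_3), S(f_2,f_3), S(f_1,h_4), S(f_2,h_4), S(f_3,h_4)) all reduce to 0 modulo the current basis, so we have a Gröbner basis.
Inter-reduce: drop elements whose leading term is divisible by another's, tail-reduce, and make monic.
Reduced Gröbner basis: {x + 1, y - 4}.

From the last basis element, y - 4 = 0, so y takes values in {4}. Each choice, substituted upward through the basis, yields the corresponding point(s) of the solution set.
  y = 4: the earlier basis element becomes x + 1 = 0, giving x = -1 — point (-1, 4).
Substituting each solution back into the original system confirms all equations vanish.
Zero-dimensionality of the ideal guarantees finitely many solutions over ℂ.

{(-1, 4)}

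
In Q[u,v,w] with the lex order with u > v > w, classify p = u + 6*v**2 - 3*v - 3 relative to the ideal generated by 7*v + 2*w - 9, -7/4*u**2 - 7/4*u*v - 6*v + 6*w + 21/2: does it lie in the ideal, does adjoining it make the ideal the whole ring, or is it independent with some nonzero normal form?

u + 6*v**2 - 3*v - 3 is independent of I; its normal form modulo I is u + 24/49*w**2 - 174/49*w + 150/49.

First compute the reduced Gröbner basis of I by Buchberger's algorithm.
f_1 = 7*v + 2*w - 9, LT = v.
f_2 = -7/4*u**2 - 7/4*u*v - 6*v + 6*w + 21/2, LT = u**2.

The S-polynomials (S(f_1,f_2)) all reduce to 0 modulo the current basis, so we have a Gröbner basis.
Inter-reduce: drop elements whose leading term is divisible by another's, tail-reduce, and make monic.
Reduced Gröbner basis: {u**2 - 2/7*u*w + 9/7*u - 216/49*w - 78/49, v + 2/7*w - 9/7}.
Label its elements g_1 = u**2 - 2/7*u*w + 9/7*u - 216/49*w - 78/49, g_2 = v + 2/7*w - 9/7.

Reduce p = u + 6*v**2 - 3*v - 3 modulo G:
  leading term u: no divisor's leading term divides it; move u to the remainder.
  leading term v**2: subtract (6*v)·g_2 from 6*v**2 - 3*v - 3 → -12/7*v*w + 33/7*v - 3
  leading term v*w: subtract (-12/7*w)·g_2 from -12/7*v*w + 33/7*v - 3 → 33/7*v + 24/49*w**2 - 108/49*w - 3
  leading term v: subtract (33/7)·g_2 from 33/7*v + 24/49*w**2 - 108/49*w - 3 → 24/49*w**2 - 174/49*w + 150/49
  leading term w**2: no divisor's leading term divides it; move 24/49*w**2 to the remainder.
  leading term w: no divisor's leading term divides it; move -174/49*w to the remainder.
  leading term 1: no divisor's leading term divides it; move 150/49 to the remainder.
  normal form = u + 24/49*w**2 - 174/49*w + 150/49.
The normal form is nonzero, so p ∉ I. Since p minus its normal form lies in I, I + (p) = I + (r) where r = u + 24/49*w**2 - 174/49*w + 150/49; decide whether this ideal is the whole ring.
Run Buchberger on G together with r (pairs among the g_i already reduce to 0 since G is a Gröbner basis):
g_1 = u**2 - 2/7*u*w + 9/7*u - 216/49*w - 78/49, LT = u**2.
g_2 = v + 2/7*w - 9/7, LT = v.
r = u + 24/49*w**2 - 174/49*w + 150/49, LT = u.

S(g_1,r): lcm = u**2. S = -24/49*u*w**2 + 160/49*u*w - 87/49*u - 216/49*w - 78/49.
  reduce S modulo (g_1, g_2, r):
  remainder 576/2401*w**4 - 8016/2401*w**3 + 33528/2401*w**2 - 49722/2401*w + 9228/2401 ≠ 0; add m_4 = 576/2401*w**4 - 8016/2401*w**3 + 33528/2401*w**2 - 49722/2401*w + 9228/2401 to the basis.

The other S-polynomials (S(g_1,g_2), S(g_2,r), S(g_1,m_4), S(g_2,m_4), S(r,m_4)) all reduce to 0 modulo the current basis, so we have a Gröbner basis.
Inter-reduce: drop elements whose leading term is divisible by another's, tail-reduce, and make monic.
Reduced Gröbner basis: {u + 24/49*w**2 - 174/49*w + 150/49, v + 2/7*w - 9/7, w**4 - 167/12*w**3 + 1397/24*w**2 - 8287/96*w + 769/48}.
The reduced Gröbner basis of I + (p) is {u + 24/49*w**2 - 174/49*w + 150/49, v + 2/7*w - 9/7, w**4 - 167/12*w**3 + 1397/24*w**2 - 8287/96*w + 769/48} ≠ {1}, a proper ideal, so the enlarged system stays consistent: p is independent of I, with normal form u + 24/49*w**2 - 174/49*w + 150/49.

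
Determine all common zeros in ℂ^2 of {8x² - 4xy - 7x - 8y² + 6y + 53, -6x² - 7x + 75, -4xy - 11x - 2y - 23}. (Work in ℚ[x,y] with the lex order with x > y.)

{(3, -4)}

Compute a lex Gröbner basis by Buchberger's algorithm.
f_1 = 8x² - 4xy - 7x - 8y² + 6y + 53, LT = x².
f_2 = -6x² - 7x + 75, LT = x².
f_3 = -4xy - 11x - 2y - 23, LT = xy.

S(f_1,f_2): lcm = x². S = -½xy - 49/24x - y² + ¾y + 153/8.
  leading term xy: subtract (⅛)·f_3 from -½xy - 49/24x - y² + ¾y + 153/8 → -⅔x - y² + y + 22
  leading term x: no divisor's leading term divides it; move -⅔x to the remainder.
  leading term y²: no divisor's leading term divides it; move -y² to the remainder.
  leading term y: no divisor's leading term divides it; move y to the remainder.
  leading term 1: no divisor's leading term divides it; move 22 to the remainder.
  remainder -⅔x - y² + y + 22 ≠ 0; add h_4 = -⅔x - y² + y + 22 to the basis.

S(f_1,f_3): lcm = x²y. S = -11/4x² - ½xy² - 11/8xy - 23/4x - y³ + ¾y² + 53/8y.
  leading term x²: subtract (-11/32)·f_1 from -11/4x² - ½xy² - 11/8xy - 23/4x - y³ + ¾y² + 53/8y → -½xy² - 11/4xy - 261/32x - y³ - 2y² + 139/16y + 583/32
  leading term xy²: subtract (⅛y)·f_3 from -½xy² - 11/4xy - 261/32x - y³ - 2y² + 139/16y + 583/32 → -11/8xy - 261/32x - y³ - 7/4y² + 185/16y + 583/32
  leading term xy: subtract (11/32)·f_3 from -11/8xy - 261/32x - y³ - 7/4y² + 185/16y + 583/32 → -35/8x - y³ - 7/4y² + 49/4y + 209/8
  leading term x: subtract (105/16)·h_4 from -35/8x - y³ - 7/4y² + 49/4y + 209/8 → -y³ + 77/16y² + 91/16y - 473/4
  leading term y³: no divisor's leading term divides it; move -y³ to the remainder.
  leading term y²: no divisor's leading term divides it; move 77/16y² to the remainder.
  leading term y: no divisor's leading term divides it; move 91/16y to the remainder.
  leading term 1: no divisor's leading term divides it; move -473/4 to the remainder.
  remainder -y³ + 77/16y² + 91/16y - 473/4 ≠ 0; add h_5 = -y³ + 77/16y² + 91/16y - 473/4 to the basis.

S(f_2,f_3): lcm = x²y. S = -11/4x² + ⅔xy - 23/4x - 25/2y.
  leading term x²: subtract (-11/32)·f_1 from -11/4x² + ⅔xy - 23/4x - 25/2y → -17/24xy - 261/32x - 11/4y² - 167/16y + 583/32
  leading term xy: subtract (17/96)·f_3 from -17/24xy - 261/32x - 11/4y² - 167/16y + 583/32 → -149/24x - 11/4y² - 121/12y + 535/24
  leading term x: subtract (149/16)·h_4 from -149/24x - 11/4y² - 121/12y + 535/24 → 105/16y² - 931/48y - 2191/12
  leading term y²: no divisor's leading term divides it; move 105/16y² to the remainder.
  leading term y: no divisor's leading term divides it; move -931/48y to the remainder.
  leading term 1: no divisor's leading term divides it; move -2191/12 to the remainder.
  remainder 105/16y² - 931/48y - 2191/12 ≠ 0; add h_6 = 105/16y² - 931/48y - 2191/12 to the basis.

S(f_1,h_4): lcm = x². S = -3/2xy² + xy + 257/8x - y² + ¾y + 53/8.
  leading term xy²: subtract (⅜y)·f_3 from -3/2xy² + xy + 257/8x - y² + ¾y + 53/8 → 41/8xy + 257/8x - ¼y² + 75/8y + 53/8
  leading term xy: subtract (-41/32)·f_3 from 41/8xy + 257/8x - ¼y² + 75/8y + 53/8 → 577/32x - ¼y² + 109/16y - 731/32
  leading term x: subtract (-1731/64)·h_4 from 577/32x - ¼y² + 109/16y - 731/32 → -1747/64y² + 2167/64y + 9155/16
  leading term y²: subtract (-1747/420)·h_6 from -1747/64y² + 2167/64y + 9155/16 → -33709/720y - 33709/180
  leading term y: no divisor's leading term divides it; move -33709/720y to the remainder.
  leading term 1: no divisor's leading term divides it; move -33709/180 to the remainder.
  remainder -33709/720y - 33709/180 ≠ 0; add h_7 = -33709/720y - 33709/180 to the basis.

The other S-polynomials (S(f_2,h_4), S(f_3,h_4), S(f_1,h_5), S(f_2,h_5), S(f_3,h_5), S(h_4,h_5), S(f_1,h_6), S(f_2,h_6), S(f_3,h_6), S(h_4,h_6), S(h_5,h_6), S(f_1,h_7), S(f_2,h_7), S(f_3,h_7), S(h_4,h_7), S(h_5,h_7), S(h_6,h_7)) all reduce to 0 modulo the current basis, so we have a Gröbner basis.
Inter-reduce: drop elements whose leading term is divisible by another's, tail-reduce, and make monic.
Reduced Gröbner basis: {x - 3, y + 4}.

Elimination: the polynomial y + 4 lies in the elimination ideal for y, so y ∈ {-4}. For each such y, the remaining basis elements (now univariate) give the rest of the solution.
  y = -4: the earlier basis element becomes x - 3 = 0, giving x = 3 — point (3, -4).
Each listed point satisfies every original equation (direct substitution).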